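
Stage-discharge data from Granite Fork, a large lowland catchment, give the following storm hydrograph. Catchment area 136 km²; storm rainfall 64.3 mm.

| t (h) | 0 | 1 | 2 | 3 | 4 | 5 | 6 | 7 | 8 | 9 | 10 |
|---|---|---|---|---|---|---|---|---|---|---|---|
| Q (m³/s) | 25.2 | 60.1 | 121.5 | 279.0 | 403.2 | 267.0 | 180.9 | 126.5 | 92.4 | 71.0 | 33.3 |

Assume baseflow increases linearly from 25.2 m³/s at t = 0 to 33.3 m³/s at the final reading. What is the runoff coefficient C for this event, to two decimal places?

ΣQ_DR = 1338 m³/s; V = ΣQ_DR·Δt = 4.818 × 10^6 m³.
Runoff depth d = V / A = 35.43 mm.
C = d / P = 35.43 / 64.3 = 0.55.

C ≈ 0.55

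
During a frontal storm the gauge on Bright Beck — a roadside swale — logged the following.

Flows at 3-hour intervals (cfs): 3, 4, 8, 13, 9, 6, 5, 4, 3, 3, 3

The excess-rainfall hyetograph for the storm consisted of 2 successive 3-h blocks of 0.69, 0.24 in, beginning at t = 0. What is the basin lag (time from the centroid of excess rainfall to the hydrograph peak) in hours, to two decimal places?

Centroid of excess rainfall: t_c = Σ P_i·t̄_i / ΣP_i = 2.2742 h (block centres at 1.5, 4.5 h).
Hydrograph peak occurs at t = 9 h, so basin lag t_L = 9 − 2.2742 = 6.73 h.

t_L ≈ 6.73 h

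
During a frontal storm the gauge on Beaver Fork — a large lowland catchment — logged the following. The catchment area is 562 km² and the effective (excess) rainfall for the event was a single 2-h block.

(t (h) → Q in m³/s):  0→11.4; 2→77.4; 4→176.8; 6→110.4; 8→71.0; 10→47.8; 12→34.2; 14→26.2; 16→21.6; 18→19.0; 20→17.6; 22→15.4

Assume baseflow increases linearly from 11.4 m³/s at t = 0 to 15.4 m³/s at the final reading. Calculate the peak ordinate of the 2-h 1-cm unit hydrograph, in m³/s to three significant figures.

U_p ≈ 275 m³/s

Direct runoff: 0.00, 65.64, 164.67, 97.91, 58.15, 34.58, 20.62, 12.25, 7.29, 4.33, 2.56, 0.00 m³/s; ΣQ_DR = 468.0 m³/s, peak = 164.67 m³/s.
Runoff depth d = ΣQ_DR·Δt / A = 468.0 × 7200 / (562 km²) = 5.996 mm.
The 1-cm UH is the DRH scaled by (10 mm)/d, so U_p = 164.67 × 10/5.996 = 275 m³/s.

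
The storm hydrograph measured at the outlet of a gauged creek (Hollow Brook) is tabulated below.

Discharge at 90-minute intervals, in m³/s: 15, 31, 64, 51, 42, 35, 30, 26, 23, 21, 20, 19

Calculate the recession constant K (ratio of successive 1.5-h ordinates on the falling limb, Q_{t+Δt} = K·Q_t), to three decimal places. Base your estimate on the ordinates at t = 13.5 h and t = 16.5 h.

K ≈ 0.951

Using the recession-limb readings at t = 13.5 h and t = 16.5 h: Q falls from 21 to 19 m³/s over 2 intervals.
K = (Q₂/Q₁)^(1/2) = (19/21)^(1/2) = 0.951.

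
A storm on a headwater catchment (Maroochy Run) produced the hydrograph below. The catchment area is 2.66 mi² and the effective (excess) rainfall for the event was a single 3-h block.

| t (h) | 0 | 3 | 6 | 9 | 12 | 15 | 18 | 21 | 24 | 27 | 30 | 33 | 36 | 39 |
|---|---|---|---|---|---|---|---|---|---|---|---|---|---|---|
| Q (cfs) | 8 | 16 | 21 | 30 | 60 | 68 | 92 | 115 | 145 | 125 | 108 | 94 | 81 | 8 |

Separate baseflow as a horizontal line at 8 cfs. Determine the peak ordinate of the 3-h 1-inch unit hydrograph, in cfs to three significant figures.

U_p ≈ 91.3 cfs

Direct runoff: 0.0, 8.0, 13.0, 22.0, 52.0, 60.0, 84.0, 107.0, 137.0, 117.0, 100.0, 86.0, 73.0, 0.0 cfs; ΣQ_DR = 859.0 cfs, peak = 137.0 cfs.
Runoff depth d = ΣQ_DR·Δt / A = 859.0 × 10800 / (2.66 mi²) = 1.501 in.
The 1-inch UH is the DRH scaled by (1 in)/d, so U_p = 137.0 × 1/1.501 = 91.3 cfs.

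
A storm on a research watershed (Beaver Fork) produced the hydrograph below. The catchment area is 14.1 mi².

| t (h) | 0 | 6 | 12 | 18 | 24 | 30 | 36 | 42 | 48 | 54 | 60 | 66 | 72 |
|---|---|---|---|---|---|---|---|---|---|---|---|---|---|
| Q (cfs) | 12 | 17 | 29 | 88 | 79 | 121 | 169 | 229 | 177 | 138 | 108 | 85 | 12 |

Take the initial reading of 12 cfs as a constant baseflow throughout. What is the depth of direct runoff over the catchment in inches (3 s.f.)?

d ≈ 0.731 in

Direct runoff: 0.0, 5.0, 17.0, 76.0, 67.0, 109.0, 157.0, 217.0, 165.0, 126.0, 96.0, 73.0, 0.0 cfs; ΣQ_DR = 1108 cfs.
V = ΣQ_DR · Δt = 1108 × 21600 s = 2.393 × 10^7 ft³.
Over A = 14.1 mi², depth = V / A = 0.731 in.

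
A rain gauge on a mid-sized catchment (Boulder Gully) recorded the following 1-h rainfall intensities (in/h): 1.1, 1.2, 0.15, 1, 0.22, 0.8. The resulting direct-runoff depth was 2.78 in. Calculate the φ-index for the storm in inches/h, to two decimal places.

Only the 4 blocks with intensity above φ contribute runoff: 1.1, 1.2, 1, 0.8 in/h.
Σ(I−φ)·Δt = d  ⇒  (1.1+1.2+1+0.8 − 4φ)·1 = 2.78
φ = (4.100 − 2.78/1) / 4 = 0.33 in/h.

φ ≈ 0.33 in/h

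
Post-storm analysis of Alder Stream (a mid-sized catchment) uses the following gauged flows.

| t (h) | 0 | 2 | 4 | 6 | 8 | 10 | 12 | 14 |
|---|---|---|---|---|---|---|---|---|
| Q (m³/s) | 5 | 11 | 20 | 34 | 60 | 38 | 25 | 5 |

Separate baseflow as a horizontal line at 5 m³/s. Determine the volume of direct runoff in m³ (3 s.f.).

V ≈ 1.14 × 10^6 m³

Direct-runoff ordinates (Q − Q_b): 0.0, 6.0, 15.0, 29.0, 55.0, 33.0, 20.0, 0.0 m³/s.
ΣQ_DR = 158.0 m³/s.
With Δt = 2 h = 7200 s, V = ΣQ_DR · Δt = 158.0 × 7200 = 1.14 × 10^6 m³.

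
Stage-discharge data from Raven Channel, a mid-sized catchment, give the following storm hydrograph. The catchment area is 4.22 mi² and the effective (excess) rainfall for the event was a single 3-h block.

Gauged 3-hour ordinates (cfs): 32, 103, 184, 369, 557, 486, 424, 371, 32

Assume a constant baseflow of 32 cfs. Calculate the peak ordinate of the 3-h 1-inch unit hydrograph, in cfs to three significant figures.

U_p ≈ 210 cfs

Direct runoff: 0.0, 71.0, 152.0, 337.0, 525.0, 454.0, 392.0, 339.0, 0.0 cfs; ΣQ_DR = 2270 cfs, peak = 525.0 cfs.
Runoff depth d = ΣQ_DR·Δt / A = 2270 × 10800 / (4.22 mi²) = 2.501 in.
The 1-inch UH is the DRH scaled by (1 in)/d, so U_p = 525.0 × 1/2.501 = 210 cfs.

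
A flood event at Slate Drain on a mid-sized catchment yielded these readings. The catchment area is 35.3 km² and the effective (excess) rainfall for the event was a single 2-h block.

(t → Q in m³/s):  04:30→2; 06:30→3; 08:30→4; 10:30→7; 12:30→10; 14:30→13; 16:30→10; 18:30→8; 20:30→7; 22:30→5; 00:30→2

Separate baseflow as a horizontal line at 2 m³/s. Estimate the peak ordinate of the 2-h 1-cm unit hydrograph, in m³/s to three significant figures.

U_p ≈ 11.0 m³/s

Direct runoff: 0.0, 1.0, 2.0, 5.0, 8.0, 11.0, 8.0, 6.0, 5.0, 3.0, 0.0 m³/s; ΣQ_DR = 49.00 m³/s, peak = 11.0 m³/s.
Runoff depth d = ΣQ_DR·Δt / A = 49.00 × 7200 / (35.3 km²) = 9.994 mm.
The 1-cm UH is the DRH scaled by (10 mm)/d, so U_p = 11.0 × 10/9.994 = 11.0 m³/s.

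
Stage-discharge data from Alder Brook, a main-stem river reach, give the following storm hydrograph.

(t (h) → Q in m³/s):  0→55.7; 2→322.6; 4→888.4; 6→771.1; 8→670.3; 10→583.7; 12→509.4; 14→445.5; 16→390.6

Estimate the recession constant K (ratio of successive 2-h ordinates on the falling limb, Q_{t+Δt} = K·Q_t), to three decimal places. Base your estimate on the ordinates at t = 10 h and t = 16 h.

K ≈ 0.875

Using the recession-limb readings at t = 10 h and t = 16 h: Q falls from 583.7 to 390.6 m³/s over 3 intervals.
K = (Q₂/Q₁)^(1/3) = (390.6/583.7)^(1/3) = 0.875.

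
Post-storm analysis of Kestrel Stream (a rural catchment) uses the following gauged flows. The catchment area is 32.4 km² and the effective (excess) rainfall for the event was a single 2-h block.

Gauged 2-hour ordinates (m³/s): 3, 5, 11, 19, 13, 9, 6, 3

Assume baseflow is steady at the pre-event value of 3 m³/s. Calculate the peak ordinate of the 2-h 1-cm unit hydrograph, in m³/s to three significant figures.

Direct runoff: 0.0, 2.0, 8.0, 16.0, 10.0, 6.0, 3.0, 0.0 m³/s; ΣQ_DR = 45.00 m³/s, peak = 16.0 m³/s.
Runoff depth d = ΣQ_DR·Δt / A = 45.00 × 7200 / (32.4 km²) = 10.00 mm.
The 1-cm UH is the DRH scaled by (10 mm)/d, so U_p = 16.0 × 10/10.00 = 16.0 m³/s.

U_p ≈ 16.0 m³/s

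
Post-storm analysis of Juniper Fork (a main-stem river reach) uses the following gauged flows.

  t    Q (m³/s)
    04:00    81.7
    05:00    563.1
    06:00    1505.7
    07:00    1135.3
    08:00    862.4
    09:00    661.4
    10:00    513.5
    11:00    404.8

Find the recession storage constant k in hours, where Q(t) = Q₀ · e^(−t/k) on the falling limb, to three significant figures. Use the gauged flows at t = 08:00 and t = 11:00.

On the falling limb, Q drops from 862.4 to 404.8 m³/s between t = 08:00 and t = 11:00 (Δt = 3 h).
k = −Δt / ln(Q₂/Q₁) = −3 / ln(404.8/862.4) = 3.97 h.

k ≈ 3.97 h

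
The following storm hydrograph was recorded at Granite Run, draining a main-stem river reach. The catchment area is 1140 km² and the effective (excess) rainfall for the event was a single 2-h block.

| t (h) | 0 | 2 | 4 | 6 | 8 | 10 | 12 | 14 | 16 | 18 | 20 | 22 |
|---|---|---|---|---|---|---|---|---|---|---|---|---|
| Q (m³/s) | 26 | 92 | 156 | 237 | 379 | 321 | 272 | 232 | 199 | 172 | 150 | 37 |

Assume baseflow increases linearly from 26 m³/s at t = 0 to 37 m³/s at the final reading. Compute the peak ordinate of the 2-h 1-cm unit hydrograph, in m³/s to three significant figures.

Direct runoff: 0.00, 65.00, 128.00, 208.00, 349.00, 290.00, 240.00, 199.00, 165.00, 137.00, 114.00, 0.00 m³/s; ΣQ_DR = 1895 m³/s, peak = 349.00 m³/s.
Runoff depth d = ΣQ_DR·Δt / A = 1895 × 7200 / (1140 km²) = 11.97 mm.
The 1-cm UH is the DRH scaled by (10 mm)/d, so U_p = 349.00 × 10/11.97 = 292 m³/s.

U_p ≈ 292 m³/s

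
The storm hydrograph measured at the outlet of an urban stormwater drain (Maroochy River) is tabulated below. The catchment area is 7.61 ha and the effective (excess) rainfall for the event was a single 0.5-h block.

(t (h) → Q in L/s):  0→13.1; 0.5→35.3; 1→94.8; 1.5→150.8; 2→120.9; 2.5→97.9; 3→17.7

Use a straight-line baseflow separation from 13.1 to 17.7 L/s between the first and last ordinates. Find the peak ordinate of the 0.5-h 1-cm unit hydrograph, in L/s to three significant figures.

Direct runoff: 0.00, 21.43, 80.17, 135.40, 104.73, 80.97, 0.00 L/s; ΣQ_DR = 422.7 L/s, peak = 135.40 L/s.
Runoff depth d = ΣQ_DR·Δt / A = 422.7 × 1800 / (7.61 ha) = 9.998 mm.
The 1-cm UH is the DRH scaled by (10 mm)/d, so U_p = 135.40 × 10/9.998 = 135 L/s.

U_p ≈ 135 L/s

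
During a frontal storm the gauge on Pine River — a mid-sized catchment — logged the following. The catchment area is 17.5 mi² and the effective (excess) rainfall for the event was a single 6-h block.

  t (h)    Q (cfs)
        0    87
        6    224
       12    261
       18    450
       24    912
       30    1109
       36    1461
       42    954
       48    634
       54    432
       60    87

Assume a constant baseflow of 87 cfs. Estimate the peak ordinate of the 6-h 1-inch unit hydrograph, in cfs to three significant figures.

U_p ≈ 457 cfs

Direct runoff: 0.0, 137.0, 174.0, 363.0, 825.0, 1022.0, 1374.0, 867.0, 547.0, 345.0, 0.0 cfs; ΣQ_DR = 5654 cfs, peak = 1374.0 cfs.
Runoff depth d = ΣQ_DR·Δt / A = 5654 × 21600 / (17.5 mi²) = 3.004 in.
The 1-inch UH is the DRH scaled by (1 in)/d, so U_p = 1374.0 × 1/3.004 = 457 cfs.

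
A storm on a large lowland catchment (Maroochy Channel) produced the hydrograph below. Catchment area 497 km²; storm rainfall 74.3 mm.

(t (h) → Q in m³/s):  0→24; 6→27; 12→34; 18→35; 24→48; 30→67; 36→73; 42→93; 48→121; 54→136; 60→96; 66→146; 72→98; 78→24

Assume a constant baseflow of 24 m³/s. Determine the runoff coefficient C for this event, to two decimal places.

C ≈ 0.40

ΣQ_DR = 686.0 m³/s; V = ΣQ_DR·Δt = 1.482 × 10^7 m³.
Runoff depth d = V / A = 29.81 mm.
C = d / P = 29.81 / 74.3 = 0.40.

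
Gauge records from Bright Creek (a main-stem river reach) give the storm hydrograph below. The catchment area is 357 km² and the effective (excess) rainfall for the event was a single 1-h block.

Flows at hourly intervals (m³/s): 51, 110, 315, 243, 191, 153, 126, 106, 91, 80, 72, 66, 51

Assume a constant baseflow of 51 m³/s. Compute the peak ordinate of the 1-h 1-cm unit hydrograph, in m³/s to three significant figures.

Direct runoff: 0.0, 59.0, 264.0, 192.0, 140.0, 102.0, 75.0, 55.0, 40.0, 29.0, 21.0, 15.0, 0.0 m³/s; ΣQ_DR = 992.0 m³/s, peak = 264.0 m³/s.
Runoff depth d = ΣQ_DR·Δt / A = 992.0 × 3600 / (357 km²) = 10.00 mm.
The 1-cm UH is the DRH scaled by (10 mm)/d, so U_p = 264.0 × 10/10.00 = 264 m³/s.

U_p ≈ 264 m³/s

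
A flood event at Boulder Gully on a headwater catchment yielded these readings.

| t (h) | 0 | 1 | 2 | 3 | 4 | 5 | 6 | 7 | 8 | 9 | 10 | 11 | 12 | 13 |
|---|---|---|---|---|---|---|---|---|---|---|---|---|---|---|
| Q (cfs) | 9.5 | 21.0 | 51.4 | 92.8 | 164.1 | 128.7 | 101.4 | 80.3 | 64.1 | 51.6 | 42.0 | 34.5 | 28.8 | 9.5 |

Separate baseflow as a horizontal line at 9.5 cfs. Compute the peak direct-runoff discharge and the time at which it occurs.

Q_p = 154.6 cfs at t = 4 h

Subtracting baseflow gives direct-runoff ordinates: 0.0, 11.5, 41.9, 83.3, 154.6, 119.2, 91.9, 70.8, 54.6, 42.1, 32.5, 25.0, 19.3, 0.0 cfs.
The maximum is 154.6 cfs, occurring at the reading for t = 4 h.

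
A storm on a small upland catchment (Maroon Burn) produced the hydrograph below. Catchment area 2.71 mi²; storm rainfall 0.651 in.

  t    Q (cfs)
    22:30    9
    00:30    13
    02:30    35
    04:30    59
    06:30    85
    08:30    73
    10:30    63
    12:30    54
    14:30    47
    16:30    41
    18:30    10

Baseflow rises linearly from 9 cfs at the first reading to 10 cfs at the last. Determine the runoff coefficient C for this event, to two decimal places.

ΣQ_DR = 384.5 cfs; V = ΣQ_DR·Δt = 2.768 × 10^6 ft³.
Runoff depth d = V / A = 0.4397 in.
C = d / P = 0.4397 / 0.651 = 0.68.

C ≈ 0.68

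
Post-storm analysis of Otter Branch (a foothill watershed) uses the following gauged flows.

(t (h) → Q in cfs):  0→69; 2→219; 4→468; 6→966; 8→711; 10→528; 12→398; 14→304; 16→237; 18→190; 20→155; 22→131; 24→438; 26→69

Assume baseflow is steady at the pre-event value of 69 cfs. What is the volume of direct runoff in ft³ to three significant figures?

V ≈ 2.82 × 10^7 ft³

Direct-runoff ordinates (Q − Q_b): 0.0, 150.0, 399.0, 897.0, 642.0, 459.0, 329.0, 235.0, 168.0, 121.0, 86.0, 62.0, 369.0, 0.0 cfs.
ΣQ_DR = 3917 cfs.
With Δt = 2 h = 7200 s, V = ΣQ_DR · Δt = 3917 × 7200 = 2.82 × 10^7 ft³.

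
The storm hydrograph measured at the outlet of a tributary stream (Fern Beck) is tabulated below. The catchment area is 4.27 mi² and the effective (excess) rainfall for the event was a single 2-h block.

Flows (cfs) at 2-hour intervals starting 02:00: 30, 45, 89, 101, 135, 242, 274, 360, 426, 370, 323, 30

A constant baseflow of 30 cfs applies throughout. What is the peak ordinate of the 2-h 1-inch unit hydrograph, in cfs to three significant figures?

U_p ≈ 264 cfs

Direct runoff: 0.0, 15.0, 59.0, 71.0, 105.0, 212.0, 244.0, 330.0, 396.0, 340.0, 293.0, 0.0 cfs; ΣQ_DR = 2065 cfs, peak = 396.0 cfs.
Runoff depth d = ΣQ_DR·Δt / A = 2065 × 7200 / (4.27 mi²) = 1.499 in.
The 1-inch UH is the DRH scaled by (1 in)/d, so U_p = 396.0 × 1/1.499 = 264 cfs.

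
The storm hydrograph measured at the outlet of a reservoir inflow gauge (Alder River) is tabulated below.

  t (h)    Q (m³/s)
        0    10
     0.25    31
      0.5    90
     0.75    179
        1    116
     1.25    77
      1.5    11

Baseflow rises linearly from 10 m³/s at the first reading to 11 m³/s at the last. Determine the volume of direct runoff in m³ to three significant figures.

V ≈ 3.96 × 10^5 m³

Direct-runoff ordinates (Q − Q_b): 0.00, 20.83, 79.67, 168.50, 105.33, 66.17, 0.00 m³/s.
ΣQ_DR = 440.5 m³/s.
With Δt = 0.25 h = 900 s, V = ΣQ_DR · Δt = 440.5 × 900 = 3.96 × 10^5 m³.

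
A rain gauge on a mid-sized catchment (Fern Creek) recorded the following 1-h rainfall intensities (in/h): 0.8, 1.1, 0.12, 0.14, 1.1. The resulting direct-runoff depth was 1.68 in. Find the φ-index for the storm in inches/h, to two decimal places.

φ ≈ 0.44 in/h

Only the 3 blocks with intensity above φ contribute runoff: 0.8, 1.1, 1.1 in/h.
Σ(I−φ)·Δt = d  ⇒  (0.8+1.1+1.1 − 3φ)·1 = 1.68
φ = (3.000 − 1.68/1) / 3 = 0.44 in/h.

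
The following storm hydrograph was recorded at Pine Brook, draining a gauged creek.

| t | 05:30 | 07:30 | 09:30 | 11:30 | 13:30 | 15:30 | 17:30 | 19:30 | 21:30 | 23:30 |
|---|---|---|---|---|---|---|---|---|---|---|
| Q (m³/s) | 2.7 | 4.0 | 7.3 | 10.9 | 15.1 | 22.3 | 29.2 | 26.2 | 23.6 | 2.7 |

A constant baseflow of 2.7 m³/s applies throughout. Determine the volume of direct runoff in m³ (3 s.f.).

V ≈ 8.42 × 10^5 m³

Direct-runoff ordinates (Q − Q_b): 0.0, 1.3, 4.6, 8.2, 12.4, 19.6, 26.5, 23.5, 20.9, 0.0 m³/s.
ΣQ_DR = 117.0 m³/s.
With Δt = 2 h = 7200 s, V = ΣQ_DR · Δt = 117.0 × 7200 = 8.42 × 10^5 m³.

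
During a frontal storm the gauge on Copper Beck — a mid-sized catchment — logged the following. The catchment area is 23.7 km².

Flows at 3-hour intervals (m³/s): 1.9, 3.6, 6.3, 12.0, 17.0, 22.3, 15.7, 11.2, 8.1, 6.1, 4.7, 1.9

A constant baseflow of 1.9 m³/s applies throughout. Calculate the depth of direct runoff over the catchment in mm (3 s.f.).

d ≈ 40.1 mm

Direct runoff: 0.0, 1.7, 4.4, 10.1, 15.1, 20.4, 13.8, 9.3, 6.2, 4.2, 2.8, 0.0 m³/s; ΣQ_DR = 88.00 m³/s.
V = ΣQ_DR · Δt = 88.00 × 10800 s = 9.504 × 10^5 m³.
Over A = 23.7 km², depth = V / A = 40.1 mm.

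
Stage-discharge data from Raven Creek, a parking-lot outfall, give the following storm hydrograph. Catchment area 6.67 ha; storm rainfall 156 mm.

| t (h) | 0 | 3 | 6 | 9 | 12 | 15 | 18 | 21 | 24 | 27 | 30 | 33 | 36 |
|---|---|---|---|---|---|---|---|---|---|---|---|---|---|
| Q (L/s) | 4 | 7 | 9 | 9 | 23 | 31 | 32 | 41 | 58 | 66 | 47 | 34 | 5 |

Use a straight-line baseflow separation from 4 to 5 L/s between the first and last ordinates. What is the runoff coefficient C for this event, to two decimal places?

ΣQ_DR = 307.5 L/s; V = ΣQ_DR·Δt = 3.321 × 10^6 L.
Runoff depth d = V / A = 49.79 mm.
C = d / P = 49.79 / 156 = 0.32.

C ≈ 0.32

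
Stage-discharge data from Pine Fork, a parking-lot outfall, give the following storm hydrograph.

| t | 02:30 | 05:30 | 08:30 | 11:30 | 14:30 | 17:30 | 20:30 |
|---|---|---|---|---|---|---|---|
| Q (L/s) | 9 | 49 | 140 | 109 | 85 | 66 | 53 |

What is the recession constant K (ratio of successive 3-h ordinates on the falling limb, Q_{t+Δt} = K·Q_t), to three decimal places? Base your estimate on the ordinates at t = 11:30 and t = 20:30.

Using the recession-limb readings at t = 11:30 and t = 20:30: Q falls from 109 to 53 L/s over 3 intervals.
K = (Q₂/Q₁)^(1/3) = (53/109)^(1/3) = 0.786.

K ≈ 0.786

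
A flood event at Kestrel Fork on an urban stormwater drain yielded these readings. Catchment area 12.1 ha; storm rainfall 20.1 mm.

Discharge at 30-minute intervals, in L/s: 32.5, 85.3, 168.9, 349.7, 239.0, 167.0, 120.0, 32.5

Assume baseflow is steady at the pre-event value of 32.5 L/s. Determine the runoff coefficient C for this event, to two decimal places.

ΣQ_DR = 934.9 L/s; V = ΣQ_DR·Δt = 1.683 × 10^6 L.
Runoff depth d = V / A = 13.91 mm.
C = d / P = 13.91 / 20.1 = 0.69.

C ≈ 0.69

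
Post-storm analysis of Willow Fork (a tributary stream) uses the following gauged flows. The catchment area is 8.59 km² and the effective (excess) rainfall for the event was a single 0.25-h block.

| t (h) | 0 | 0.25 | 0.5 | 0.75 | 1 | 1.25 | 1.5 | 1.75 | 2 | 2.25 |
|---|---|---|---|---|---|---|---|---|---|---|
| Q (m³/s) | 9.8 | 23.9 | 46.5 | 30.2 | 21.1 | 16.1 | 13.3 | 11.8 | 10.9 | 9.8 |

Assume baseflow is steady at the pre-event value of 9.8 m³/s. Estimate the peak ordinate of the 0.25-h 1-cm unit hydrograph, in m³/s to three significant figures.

Direct runoff: 0.0, 14.1, 36.7, 20.4, 11.3, 6.3, 3.5, 2.0, 1.1, 0.0 m³/s; ΣQ_DR = 95.40 m³/s, peak = 36.7 m³/s.
Runoff depth d = ΣQ_DR·Δt / A = 95.40 × 900 / (8.59 km²) = 9.995 mm.
The 1-cm UH is the DRH scaled by (10 mm)/d, so U_p = 36.7 × 10/9.995 = 36.7 m³/s.

U_p ≈ 36.7 m³/s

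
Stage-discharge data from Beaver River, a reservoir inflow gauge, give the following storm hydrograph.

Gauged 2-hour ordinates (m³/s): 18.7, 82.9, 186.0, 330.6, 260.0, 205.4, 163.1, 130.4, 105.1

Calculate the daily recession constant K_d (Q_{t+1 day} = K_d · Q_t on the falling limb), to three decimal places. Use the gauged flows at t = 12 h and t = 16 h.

Between t = 12 h and t = 16 h the flow falls from 163.1 to 105.1 m³/s over 2×2 h = 4 h.
Per-interval ratio K = (105.1/163.1)^(1/2) = 0.8027; K_d = K^(24/2) = 0.072.

K_d ≈ 0.072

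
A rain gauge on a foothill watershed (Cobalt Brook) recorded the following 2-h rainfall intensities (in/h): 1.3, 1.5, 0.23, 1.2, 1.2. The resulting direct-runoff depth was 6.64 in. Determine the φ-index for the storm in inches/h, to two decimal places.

φ ≈ 0.47 in/h

Only the 4 blocks with intensity above φ contribute runoff: 1.3, 1.5, 1.2, 1.2 in/h.
Σ(I−φ)·Δt = d  ⇒  (1.3+1.5+1.2+1.2 − 4φ)·2 = 6.64
φ = (5.200 − 6.64/2) / 4 = 0.47 in/h.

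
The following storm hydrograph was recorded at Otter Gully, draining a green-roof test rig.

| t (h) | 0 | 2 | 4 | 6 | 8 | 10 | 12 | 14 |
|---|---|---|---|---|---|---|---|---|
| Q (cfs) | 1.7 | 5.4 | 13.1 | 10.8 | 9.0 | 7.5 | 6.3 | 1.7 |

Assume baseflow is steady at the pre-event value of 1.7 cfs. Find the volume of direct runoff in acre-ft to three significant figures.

Direct-runoff ordinates (Q − Q_b): 0.0, 3.7, 11.4, 9.1, 7.3, 5.8, 4.6, 0.0 cfs.
ΣQ_DR = 41.90 cfs.
With Δt = 2 h = 7200 s, V = ΣQ_DR · Δt = 41.90 × 7200 = 3.02 × 10^5 ft³ = 6.93 acre-ft.

V ≈ 6.93 acre-ft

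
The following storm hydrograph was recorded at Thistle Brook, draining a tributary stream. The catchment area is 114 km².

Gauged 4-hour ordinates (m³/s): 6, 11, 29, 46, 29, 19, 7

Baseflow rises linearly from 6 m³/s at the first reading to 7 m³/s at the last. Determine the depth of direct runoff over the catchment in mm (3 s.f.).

Direct runoff: 0.00, 4.83, 22.67, 39.50, 22.33, 12.17, 0.00 m³/s; ΣQ_DR = 101.5 m³/s.
V = ΣQ_DR · Δt = 101.5 × 14400 s = 1.462 × 10^6 m³.
Over A = 114 km², depth = V / A = 12.8 mm.

d ≈ 12.8 mm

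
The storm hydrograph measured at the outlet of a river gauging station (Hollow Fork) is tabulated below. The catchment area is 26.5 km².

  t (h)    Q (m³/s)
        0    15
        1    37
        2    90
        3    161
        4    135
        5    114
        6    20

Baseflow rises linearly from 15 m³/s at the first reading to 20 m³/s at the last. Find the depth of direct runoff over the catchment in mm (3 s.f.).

d ≈ 61.1 mm

Direct runoff: 0.00, 21.17, 73.33, 143.50, 116.67, 94.83, 0.00 m³/s; ΣQ_DR = 449.5 m³/s.
V = ΣQ_DR · Δt = 449.5 × 3600 s = 1.618 × 10^6 m³.
Over A = 26.5 km², depth = V / A = 61.1 mm.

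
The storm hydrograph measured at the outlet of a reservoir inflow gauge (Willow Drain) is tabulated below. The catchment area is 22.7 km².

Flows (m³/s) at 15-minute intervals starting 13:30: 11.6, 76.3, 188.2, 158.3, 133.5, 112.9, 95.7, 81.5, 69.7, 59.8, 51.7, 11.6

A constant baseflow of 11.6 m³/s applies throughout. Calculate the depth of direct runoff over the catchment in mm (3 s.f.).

d ≈ 36.1 mm

Direct runoff: 0.0, 64.7, 176.6, 146.7, 121.9, 101.3, 84.1, 69.9, 58.1, 48.2, 40.1, 0.0 m³/s; ΣQ_DR = 911.6 m³/s.
V = ΣQ_DR · Δt = 911.6 × 900 s = 8.204 × 10^5 m³.
Over A = 22.7 km², depth = V / A = 36.1 mm.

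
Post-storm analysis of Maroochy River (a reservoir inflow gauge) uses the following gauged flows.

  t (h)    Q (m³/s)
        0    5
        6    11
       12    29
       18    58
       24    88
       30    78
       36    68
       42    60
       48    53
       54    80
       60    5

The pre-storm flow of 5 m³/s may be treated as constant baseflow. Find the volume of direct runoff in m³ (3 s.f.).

V ≈ 1.04 × 10^7 m³

Direct-runoff ordinates (Q − Q_b): 0.0, 6.0, 24.0, 53.0, 83.0, 73.0, 63.0, 55.0, 48.0, 75.0, 0.0 m³/s.
ΣQ_DR = 480.0 m³/s.
With Δt = 6 h = 21600 s, V = ΣQ_DR · Δt = 480.0 × 21600 = 1.04 × 10^7 m³.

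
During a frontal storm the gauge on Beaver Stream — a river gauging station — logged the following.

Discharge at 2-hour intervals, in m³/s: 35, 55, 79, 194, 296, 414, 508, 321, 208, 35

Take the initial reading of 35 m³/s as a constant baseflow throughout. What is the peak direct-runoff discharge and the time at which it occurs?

Q_p = 473.0 m³/s at t = 12 h

Subtracting baseflow gives direct-runoff ordinates: 0.0, 20.0, 44.0, 159.0, 261.0, 379.0, 473.0, 286.0, 173.0, 0.0 m³/s.
The maximum is 473.0 m³/s, occurring at the reading for t = 12 h.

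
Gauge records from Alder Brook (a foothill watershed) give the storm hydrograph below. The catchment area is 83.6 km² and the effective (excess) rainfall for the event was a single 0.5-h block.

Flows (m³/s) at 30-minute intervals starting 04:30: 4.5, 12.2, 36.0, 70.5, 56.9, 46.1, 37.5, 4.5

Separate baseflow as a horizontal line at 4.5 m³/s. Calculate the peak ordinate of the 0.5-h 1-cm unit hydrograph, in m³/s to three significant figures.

Direct runoff: 0.0, 7.7, 31.5, 66.0, 52.4, 41.6, 33.0, 0.0 m³/s; ΣQ_DR = 232.2 m³/s, peak = 66.0 m³/s.
Runoff depth d = ΣQ_DR·Δt / A = 232.2 × 1800 / (83.6 km²) = 5.000 mm.
The 1-cm UH is the DRH scaled by (10 mm)/d, so U_p = 66.0 × 10/5.000 = 132 m³/s.

U_p ≈ 132 m³/s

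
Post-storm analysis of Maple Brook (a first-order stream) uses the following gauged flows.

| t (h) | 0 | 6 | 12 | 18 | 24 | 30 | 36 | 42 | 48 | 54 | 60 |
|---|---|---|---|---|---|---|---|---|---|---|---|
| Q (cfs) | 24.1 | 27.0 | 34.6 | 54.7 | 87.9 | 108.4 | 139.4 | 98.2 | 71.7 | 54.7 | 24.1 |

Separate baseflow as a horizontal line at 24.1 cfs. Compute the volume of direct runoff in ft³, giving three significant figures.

Direct-runoff ordinates (Q − Q_b): 0.0, 2.9, 10.5, 30.6, 63.8, 84.3, 115.3, 74.1, 47.6, 30.6, 0.0 cfs.
ΣQ_DR = 459.7 cfs.
With Δt = 6 h = 21600 s, V = ΣQ_DR · Δt = 459.7 × 21600 = 9.93 × 10^6 ft³.

V ≈ 9.93 × 10^6 ft³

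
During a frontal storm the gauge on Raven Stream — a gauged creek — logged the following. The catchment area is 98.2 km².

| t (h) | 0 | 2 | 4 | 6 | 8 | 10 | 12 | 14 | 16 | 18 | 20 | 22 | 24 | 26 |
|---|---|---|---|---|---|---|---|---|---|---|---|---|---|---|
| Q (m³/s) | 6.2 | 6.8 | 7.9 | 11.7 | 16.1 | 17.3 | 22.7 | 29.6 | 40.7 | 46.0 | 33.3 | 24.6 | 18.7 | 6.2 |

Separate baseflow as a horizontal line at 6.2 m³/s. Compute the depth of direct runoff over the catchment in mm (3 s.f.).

d ≈ 14.7 mm

Direct runoff: 0.0, 0.6, 1.7, 5.5, 9.9, 11.1, 16.5, 23.4, 34.5, 39.8, 27.1, 18.4, 12.5, 0.0 m³/s; ΣQ_DR = 201.0 m³/s.
V = ΣQ_DR · Δt = 201.0 × 7200 s = 1.447 × 10^6 m³.
Over A = 98.2 km², depth = V / A = 14.7 mm.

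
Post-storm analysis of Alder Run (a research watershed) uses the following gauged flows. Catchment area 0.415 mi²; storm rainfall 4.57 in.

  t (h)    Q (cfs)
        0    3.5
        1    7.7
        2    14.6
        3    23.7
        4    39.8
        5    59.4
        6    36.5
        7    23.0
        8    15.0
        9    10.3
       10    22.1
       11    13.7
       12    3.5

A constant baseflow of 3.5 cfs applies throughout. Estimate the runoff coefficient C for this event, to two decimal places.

ΣQ_DR = 227.3 cfs; V = ΣQ_DR·Δt = 8.183 × 10^5 ft³.
Runoff depth d = V / A = 0.8487 in.
C = d / P = 0.8487 / 4.57 = 0.19.

C ≈ 0.19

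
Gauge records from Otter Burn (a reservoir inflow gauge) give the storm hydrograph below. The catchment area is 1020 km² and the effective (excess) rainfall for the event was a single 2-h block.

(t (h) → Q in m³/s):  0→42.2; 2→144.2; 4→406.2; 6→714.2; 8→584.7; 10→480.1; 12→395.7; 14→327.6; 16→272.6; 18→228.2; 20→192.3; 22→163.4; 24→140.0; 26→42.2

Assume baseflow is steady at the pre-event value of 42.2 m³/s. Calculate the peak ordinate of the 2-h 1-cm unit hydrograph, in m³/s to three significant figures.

U_p ≈ 269 m³/s

Direct runoff: 0.0, 102.0, 364.0, 672.0, 542.5, 437.9, 353.5, 285.4, 230.4, 186.0, 150.1, 121.2, 97.8, 0.0 m³/s; ΣQ_DR = 3543 m³/s, peak = 672.0 m³/s.
Runoff depth d = ΣQ_DR·Δt / A = 3543 × 7200 / (1020 km²) = 25.01 mm.
The 1-cm UH is the DRH scaled by (10 mm)/d, so U_p = 672.0 × 10/25.01 = 269 m³/s.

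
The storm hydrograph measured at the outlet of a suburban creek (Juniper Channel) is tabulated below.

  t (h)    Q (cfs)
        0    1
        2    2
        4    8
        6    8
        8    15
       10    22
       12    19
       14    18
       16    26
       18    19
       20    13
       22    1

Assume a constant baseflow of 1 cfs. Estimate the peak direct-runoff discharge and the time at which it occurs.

Q_p = 25.0 cfs at t = 16 h

Subtracting baseflow gives direct-runoff ordinates: 0.0, 1.0, 7.0, 7.0, 14.0, 21.0, 18.0, 17.0, 25.0, 18.0, 12.0, 0.0 cfs.
The maximum is 25.0 cfs, occurring at the reading for t = 16 h.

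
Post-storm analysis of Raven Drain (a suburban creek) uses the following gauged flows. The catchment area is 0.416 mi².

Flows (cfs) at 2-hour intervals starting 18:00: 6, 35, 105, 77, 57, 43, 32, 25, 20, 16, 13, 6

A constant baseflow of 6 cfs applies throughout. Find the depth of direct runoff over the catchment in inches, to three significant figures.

Direct runoff: 0.0, 29.0, 99.0, 71.0, 51.0, 37.0, 26.0, 19.0, 14.0, 10.0, 7.0, 0.0 cfs; ΣQ_DR = 363.0 cfs.
V = ΣQ_DR · Δt = 363.0 × 7200 s = 2.614 × 10^6 ft³.
Over A = 0.416 mi², depth = V / A = 2.70 in.

d ≈ 2.70 in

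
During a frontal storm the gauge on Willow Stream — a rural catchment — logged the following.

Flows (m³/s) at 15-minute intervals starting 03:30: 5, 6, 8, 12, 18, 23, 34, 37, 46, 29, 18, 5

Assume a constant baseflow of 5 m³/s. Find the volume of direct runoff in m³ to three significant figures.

V ≈ 1.63 × 10^5 m³

Direct-runoff ordinates (Q − Q_b): 0.0, 1.0, 3.0, 7.0, 13.0, 18.0, 29.0, 32.0, 41.0, 24.0, 13.0, 0.0 m³/s.
ΣQ_DR = 181.0 m³/s.
With Δt = 0.25 h = 900 s, V = ΣQ_DR · Δt = 181.0 × 900 = 1.63 × 10^5 m³.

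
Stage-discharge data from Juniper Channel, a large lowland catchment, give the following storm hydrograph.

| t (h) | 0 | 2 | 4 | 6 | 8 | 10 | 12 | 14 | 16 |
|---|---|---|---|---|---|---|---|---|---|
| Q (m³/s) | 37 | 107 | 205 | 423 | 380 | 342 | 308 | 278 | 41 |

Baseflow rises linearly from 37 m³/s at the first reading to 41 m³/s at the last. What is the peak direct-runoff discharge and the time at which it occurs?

Subtracting baseflow gives direct-runoff ordinates: 0.00, 69.50, 167.00, 384.50, 341.00, 302.50, 268.00, 237.50, 0.00 m³/s.
The maximum is 384.50 m³/s, occurring at the reading for t = 6 h.

Q_p = 384.50 m³/s at t = 6 h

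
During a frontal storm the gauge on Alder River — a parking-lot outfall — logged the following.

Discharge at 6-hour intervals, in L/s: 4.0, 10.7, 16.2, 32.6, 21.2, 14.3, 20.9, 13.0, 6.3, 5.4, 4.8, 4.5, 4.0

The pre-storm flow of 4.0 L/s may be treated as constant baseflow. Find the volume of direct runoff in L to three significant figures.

Direct-runoff ordinates (Q − Q_b): 0.0, 6.7, 12.2, 28.6, 17.2, 10.3, 16.9, 9.0, 2.3, 1.4, 0.8, 0.5, 0.0 L/s.
ΣQ_DR = 105.9 L/s.
With Δt = 6 h = 21600 s, V = ΣQ_DR · Δt = 105.9 × 21600 = 2.29 × 10^6 L.

V ≈ 2.29 × 10^6 L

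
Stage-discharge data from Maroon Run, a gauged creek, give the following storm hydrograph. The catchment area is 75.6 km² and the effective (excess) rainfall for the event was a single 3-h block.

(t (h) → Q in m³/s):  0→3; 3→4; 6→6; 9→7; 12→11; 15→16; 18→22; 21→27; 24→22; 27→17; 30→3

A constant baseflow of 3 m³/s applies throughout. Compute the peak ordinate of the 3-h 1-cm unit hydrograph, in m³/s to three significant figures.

Direct runoff: 0.0, 1.0, 3.0, 4.0, 8.0, 13.0, 19.0, 24.0, 19.0, 14.0, 0.0 m³/s; ΣQ_DR = 105.0 m³/s, peak = 24.0 m³/s.
Runoff depth d = ΣQ_DR·Δt / A = 105.0 × 10800 / (75.6 km²) = 15.00 mm.
The 1-cm UH is the DRH scaled by (10 mm)/d, so U_p = 24.0 × 10/15.00 = 16.0 m³/s.

U_p ≈ 16.0 m³/s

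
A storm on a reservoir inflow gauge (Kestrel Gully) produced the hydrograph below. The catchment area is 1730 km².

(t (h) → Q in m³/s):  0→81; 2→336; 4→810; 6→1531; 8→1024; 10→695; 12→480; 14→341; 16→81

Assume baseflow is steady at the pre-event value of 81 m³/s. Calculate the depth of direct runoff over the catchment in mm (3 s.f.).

Direct runoff: 0.0, 255.0, 729.0, 1450.0, 943.0, 614.0, 399.0, 260.0, 0.0 m³/s; ΣQ_DR = 4650 m³/s.
V = ΣQ_DR · Δt = 4650 × 7200 s = 3.348 × 10^7 m³.
Over A = 1730 km², depth = V / A = 19.4 mm.

d ≈ 19.4 mm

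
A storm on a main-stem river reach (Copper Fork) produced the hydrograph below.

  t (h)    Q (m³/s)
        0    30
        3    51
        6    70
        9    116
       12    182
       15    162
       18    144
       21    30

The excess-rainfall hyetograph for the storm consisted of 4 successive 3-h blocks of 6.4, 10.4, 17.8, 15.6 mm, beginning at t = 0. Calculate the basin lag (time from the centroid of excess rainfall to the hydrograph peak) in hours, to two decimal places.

Centroid of excess rainfall: t_c = Σ P_i·t̄_i / ΣP_i = 7.0458 h (block centres at 1.5, 4.5, 7.5, 10.5 h).
Hydrograph peak occurs at t = 12 h, so basin lag t_L = 12 − 7.0458 = 4.95 h.

t_L ≈ 4.95 h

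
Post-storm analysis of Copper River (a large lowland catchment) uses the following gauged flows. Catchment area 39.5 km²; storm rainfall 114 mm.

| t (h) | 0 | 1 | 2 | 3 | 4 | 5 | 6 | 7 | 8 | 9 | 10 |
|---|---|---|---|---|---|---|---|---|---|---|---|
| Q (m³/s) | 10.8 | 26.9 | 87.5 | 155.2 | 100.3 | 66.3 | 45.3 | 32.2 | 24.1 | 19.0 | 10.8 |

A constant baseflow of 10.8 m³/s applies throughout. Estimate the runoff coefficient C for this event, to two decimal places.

C ≈ 0.37

ΣQ_DR = 459.6 m³/s; V = ΣQ_DR·Δt = 1.655 × 10^6 m³.
Runoff depth d = V / A = 41.89 mm.
C = d / P = 41.89 / 114 = 0.37.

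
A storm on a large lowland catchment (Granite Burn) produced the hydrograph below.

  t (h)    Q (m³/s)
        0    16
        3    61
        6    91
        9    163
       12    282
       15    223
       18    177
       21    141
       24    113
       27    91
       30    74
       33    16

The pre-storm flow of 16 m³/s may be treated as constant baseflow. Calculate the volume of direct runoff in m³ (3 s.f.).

Direct-runoff ordinates (Q − Q_b): 0.0, 45.0, 75.0, 147.0, 266.0, 207.0, 161.0, 125.0, 97.0, 75.0, 58.0, 0.0 m³/s.
ΣQ_DR = 1256 m³/s.
With Δt = 3 h = 10800 s, V = ΣQ_DR · Δt = 1256 × 10800 = 1.36 × 10^7 m³.

V ≈ 1.36 × 10^7 m³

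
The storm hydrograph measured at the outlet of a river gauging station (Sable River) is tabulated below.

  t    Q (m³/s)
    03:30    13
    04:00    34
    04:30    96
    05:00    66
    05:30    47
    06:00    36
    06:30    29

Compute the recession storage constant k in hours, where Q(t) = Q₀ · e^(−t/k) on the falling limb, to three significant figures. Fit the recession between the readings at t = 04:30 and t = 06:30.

k ≈ 1.67 h

On the falling limb, Q drops from 96 to 29 m³/s between t = 04:30 and t = 06:30 (Δt = 2 h).
k = −Δt / ln(Q₂/Q₁) = −2 / ln(29/96) = 1.67 h.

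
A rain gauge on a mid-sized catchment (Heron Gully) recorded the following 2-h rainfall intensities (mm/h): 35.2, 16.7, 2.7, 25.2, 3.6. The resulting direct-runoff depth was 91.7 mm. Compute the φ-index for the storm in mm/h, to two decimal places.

φ ≈ 10.42 mm/h

Only the 3 blocks with intensity above φ contribute runoff: 35.2, 16.7, 25.2 mm/h.
Σ(I−φ)·Δt = d  ⇒  (35.2+16.7+25.2 − 3φ)·2 = 91.7
φ = (77.10 − 91.7/2) / 3 = 10.42 mm/h.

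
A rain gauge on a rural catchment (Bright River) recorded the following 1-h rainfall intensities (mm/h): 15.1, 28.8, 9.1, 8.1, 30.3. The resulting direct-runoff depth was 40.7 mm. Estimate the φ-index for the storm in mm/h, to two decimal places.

Only the 3 blocks with intensity above φ contribute runoff: 15.1, 28.8, 30.3 mm/h.
Σ(I−φ)·Δt = d  ⇒  (15.1+28.8+30.3 − 3φ)·1 = 40.7
φ = (74.20 − 40.7/1) / 3 = 11.17 mm/h.

φ ≈ 11.17 mm/h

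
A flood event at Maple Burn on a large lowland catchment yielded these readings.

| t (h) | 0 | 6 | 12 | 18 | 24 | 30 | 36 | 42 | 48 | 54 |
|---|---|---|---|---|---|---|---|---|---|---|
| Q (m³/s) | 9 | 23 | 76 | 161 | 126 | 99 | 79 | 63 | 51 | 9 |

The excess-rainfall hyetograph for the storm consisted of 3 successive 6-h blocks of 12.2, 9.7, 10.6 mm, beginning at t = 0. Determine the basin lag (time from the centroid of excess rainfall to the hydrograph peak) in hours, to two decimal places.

Centroid of excess rainfall: t_c = Σ P_i·t̄_i / ΣP_i = 8.7046 h (block centres at 3, 9, 15 h).
Hydrograph peak occurs at t = 18 h, so basin lag t_L = 18 − 8.7046 = 9.30 h.

t_L ≈ 9.30 h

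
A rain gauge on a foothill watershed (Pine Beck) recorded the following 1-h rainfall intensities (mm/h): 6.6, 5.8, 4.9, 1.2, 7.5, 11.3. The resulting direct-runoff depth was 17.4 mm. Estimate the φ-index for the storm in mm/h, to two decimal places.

Only the 5 blocks with intensity above φ contribute runoff: 6.6, 5.8, 4.9, 7.5, 11.3 mm/h.
Σ(I−φ)·Δt = d  ⇒  (6.6+5.8+4.9+7.5+11.3 − 5φ)·1 = 17.4
φ = (36.10 − 17.4/1) / 5 = 3.74 mm/h.

φ ≈ 3.74 mm/h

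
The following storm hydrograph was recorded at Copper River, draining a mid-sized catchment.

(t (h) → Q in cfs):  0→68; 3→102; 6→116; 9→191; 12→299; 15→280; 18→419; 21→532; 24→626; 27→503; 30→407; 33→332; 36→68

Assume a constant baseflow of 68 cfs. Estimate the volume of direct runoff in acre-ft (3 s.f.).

Direct-runoff ordinates (Q − Q_b): 0.0, 34.0, 48.0, 123.0, 231.0, 212.0, 351.0, 464.0, 558.0, 435.0, 339.0, 264.0, 0.0 cfs.
ΣQ_DR = 3059 cfs.
With Δt = 3 h = 10800 s, V = ΣQ_DR · Δt = 3059 × 10800 = 3.30 × 10^7 ft³ = 758 acre-ft.

V ≈ 758 acre-ft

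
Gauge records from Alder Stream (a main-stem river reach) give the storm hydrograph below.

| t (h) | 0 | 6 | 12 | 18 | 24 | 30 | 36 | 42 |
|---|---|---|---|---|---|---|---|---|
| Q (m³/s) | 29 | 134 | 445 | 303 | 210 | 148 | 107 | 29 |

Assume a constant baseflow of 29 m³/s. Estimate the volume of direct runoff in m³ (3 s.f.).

Direct-runoff ordinates (Q − Q_b): 0.0, 105.0, 416.0, 274.0, 181.0, 119.0, 78.0, 0.0 m³/s.
ΣQ_DR = 1173 m³/s.
With Δt = 6 h = 21600 s, V = ΣQ_DR · Δt = 1173 × 21600 = 2.53 × 10^7 m³.

V ≈ 2.53 × 10^7 m³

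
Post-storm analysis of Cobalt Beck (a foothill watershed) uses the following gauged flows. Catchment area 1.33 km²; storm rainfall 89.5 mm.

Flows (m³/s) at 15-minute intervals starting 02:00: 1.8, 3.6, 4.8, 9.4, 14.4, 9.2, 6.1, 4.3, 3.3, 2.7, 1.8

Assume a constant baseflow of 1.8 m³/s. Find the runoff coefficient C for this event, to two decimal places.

ΣQ_DR = 41.60 m³/s; V = ΣQ_DR·Δt = 37440 m³.
Runoff depth d = V / A = 28.15 mm.
C = d / P = 28.15 / 89.5 = 0.31.

C ≈ 0.31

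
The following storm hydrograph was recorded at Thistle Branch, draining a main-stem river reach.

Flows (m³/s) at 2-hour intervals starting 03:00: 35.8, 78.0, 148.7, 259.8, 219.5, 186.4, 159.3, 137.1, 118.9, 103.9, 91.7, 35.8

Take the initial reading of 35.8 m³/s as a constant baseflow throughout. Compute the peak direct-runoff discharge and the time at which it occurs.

Q_p = 224.0 m³/s at t = 09:00

Subtracting baseflow gives direct-runoff ordinates: 0.0, 42.2, 112.9, 224.0, 183.7, 150.6, 123.5, 101.3, 83.1, 68.1, 55.9, 0.0 m³/s.
The maximum is 224.0 m³/s, occurring at the reading for t = 09:00.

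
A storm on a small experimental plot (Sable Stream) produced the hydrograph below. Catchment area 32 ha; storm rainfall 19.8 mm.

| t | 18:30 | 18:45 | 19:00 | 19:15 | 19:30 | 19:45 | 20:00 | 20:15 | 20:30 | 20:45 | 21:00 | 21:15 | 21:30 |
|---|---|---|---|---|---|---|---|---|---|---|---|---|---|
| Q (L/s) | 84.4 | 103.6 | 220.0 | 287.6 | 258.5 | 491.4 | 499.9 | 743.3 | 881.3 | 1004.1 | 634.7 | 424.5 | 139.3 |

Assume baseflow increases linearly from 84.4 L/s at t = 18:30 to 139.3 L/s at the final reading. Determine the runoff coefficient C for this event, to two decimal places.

ΣQ_DR = 4319 L/s; V = ΣQ_DR·Δt = 3.887 × 10^6 L.
Runoff depth d = V / A = 12.15 mm.
C = d / P = 12.15 / 19.8 = 0.61.

C ≈ 0.61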